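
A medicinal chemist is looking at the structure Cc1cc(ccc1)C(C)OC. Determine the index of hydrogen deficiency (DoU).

4

Molecular formula: C10H14O.
DoU = (2C + 2 + N − H − X) / 2, where X is the halogen count and O/S are ignored.
    = (2·10 + 2 + 0 − 14 − 0) / 2 = 8 / 2 = 4.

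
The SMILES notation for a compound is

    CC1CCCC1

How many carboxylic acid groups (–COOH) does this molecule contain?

Scan the SMILES for the carboxylic acid motif — none present.

0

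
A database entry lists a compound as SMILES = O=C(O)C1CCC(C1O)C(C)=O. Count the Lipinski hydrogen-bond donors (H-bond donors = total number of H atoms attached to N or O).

2

Donors: find every N or O and count the H atoms it carries.
  atom 1 (O): bond orders sum to 2 → 0 H
  atom 3 (O): bond orders sum to 1 → 1 H
  atom 9 (O): bond orders sum to 1 → 1 H
  atom 12 (O): bond orders sum to 2 → 0 H
Lipinski HBD = 2.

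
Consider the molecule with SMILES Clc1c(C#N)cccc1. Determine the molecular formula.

C7H4ClN

Walk through each heavy atom and fill implicit hydrogens from standard valence (C 4, N 3, O 2, S 2, halogen 1); for lowercase aromatic atoms, an aromatic c carries 1 H when it has two neighbours and 0 H with three, and aromatic n carries 0 H:
  atom 1: Cl (halogen, monovalent) → 0 H
  atom 2: aromatic c, 3 neighbours → 0 H
  atom 3: aromatic c, 3 neighbours → 0 H
  atom 4: C, bond orders sum to 4 (valence 4) → 0 H
  atom 5: N, bond orders sum to 3 (valence 3) → 0 H
  atom 6: aromatic c, 2 neighbours → 1 H
  atom 7: aromatic c, 2 neighbours → 1 H
  atom 8: aromatic c, 2 neighbours → 1 H
  atom 9: aromatic c, 2 neighbours → 1 H
Totals → C:7, H:4, Cl:1, N:1.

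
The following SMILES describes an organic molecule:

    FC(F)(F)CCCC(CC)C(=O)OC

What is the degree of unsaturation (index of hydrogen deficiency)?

Degree of unsaturation = (number of rings) + (number of π bonds).
Ring closures in the SMILES: 0.
π bonds: 1 double bond (each 1 DoU) → 1 DoU from unsaturation.
Total DoU = 0 + 1 = 1.

1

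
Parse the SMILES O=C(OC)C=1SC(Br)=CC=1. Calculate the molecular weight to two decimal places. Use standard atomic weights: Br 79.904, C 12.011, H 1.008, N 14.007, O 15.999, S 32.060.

221.07 g/mol

First, the molecular formula is C6H5BrO2S (counting implicit H from valence).
  Br: 1 × 79.904 = 79.904
  C: 6 × 12.011 = 72.066
  H: 5 × 1.008 = 5.040
  O: 2 × 15.999 = 31.998
  S: 1 × 32.060 = 32.060
Sum: 1×79.904 + 6×12.011 + 5×1.008 + 2×15.999 + 1×32.060 = 221.068 → 221.07 g/mol.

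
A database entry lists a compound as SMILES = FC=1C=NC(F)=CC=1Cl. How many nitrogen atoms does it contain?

1

Scan the SMILES for N atoms (remember two-letter symbols like Cl and Br are single atoms).
Nitrogen count: 1.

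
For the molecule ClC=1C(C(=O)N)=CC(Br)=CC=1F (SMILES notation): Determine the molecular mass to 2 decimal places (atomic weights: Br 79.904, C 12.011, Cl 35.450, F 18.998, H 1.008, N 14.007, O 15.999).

First, the molecular formula is C7H4BrClFNO (counting implicit H from valence).
  Br: 1 × 79.904 = 79.904
  C: 7 × 12.011 = 84.077
  Cl: 1 × 35.450 = 35.450
  F: 1 × 18.998 = 18.998
  H: 4 × 1.008 = 4.032
  N: 1 × 14.007 = 14.007
  O: 1 × 15.999 = 15.999
Sum: 1×79.904 + 7×12.011 + 1×35.450 + 1×18.998 + 4×1.008 + 1×14.007 + 1×15.999 = 252.467 → 252.47 g/mol.

252.47 g/mol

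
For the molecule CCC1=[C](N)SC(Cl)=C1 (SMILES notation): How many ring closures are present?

In SMILES, each pair of matching ring-closure digits denotes one ring-closing bond; the number of such bonds equals the number of independent rings.
Ring-closure bonds here: 1.

1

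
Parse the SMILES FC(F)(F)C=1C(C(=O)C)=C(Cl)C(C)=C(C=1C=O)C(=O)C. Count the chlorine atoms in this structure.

1

Scan the SMILES for Cl atoms (remember two-letter symbols like Cl and Br are single atoms).
Chlorine count: 1.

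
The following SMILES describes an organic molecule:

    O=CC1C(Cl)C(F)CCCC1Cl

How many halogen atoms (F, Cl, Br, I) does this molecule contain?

3

Halogen atoms appear at heavy-atom positions 5, 7, 12 (2×Cl, 1×F).
Other groups present: 1 aldehyde.
Halogen count: 3.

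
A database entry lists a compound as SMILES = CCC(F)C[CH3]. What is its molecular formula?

Walk through each heavy atom and fill implicit hydrogens from standard valence (C 4, N 3, O 2, S 2, halogen 1):
  atom 1: C, bond orders sum to 1 (valence 4) → 3 H
  atom 2: C, bond orders sum to 2 (valence 4) → 2 H
  atom 3: C, bond orders sum to 3 (valence 4) → 1 H
  atom 4: F (halogen, monovalent) → 0 H
  atom 5: C, bond orders sum to 2 (valence 4) → 2 H
  atom 6: C with explicit H count 3
Totals → C:5, H:11, F:1.

C5H11F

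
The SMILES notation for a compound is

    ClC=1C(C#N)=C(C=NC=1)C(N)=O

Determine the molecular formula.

C7H4ClN3O

Walk through each heavy atom and fill implicit hydrogens from standard valence (C 4, N 3, O 2, S 2, halogen 1):
  atom 1: Cl (halogen, monovalent) → 0 H
  atom 2: C, bond orders sum to 4 (valence 4) → 0 H
  atom 3: C, bond orders sum to 4 (valence 4) → 0 H
  atom 4: C, bond orders sum to 4 (valence 4) → 0 H
  atom 5: N, bond orders sum to 3 (valence 3) → 0 H
  atom 6: C, bond orders sum to 4 (valence 4) → 0 H
  atom 7: C, bond orders sum to 3 (valence 4) → 1 H
  atom 8: N, bond orders sum to 3 (valence 3) → 0 H
  atom 9: C, bond orders sum to 3 (valence 4) → 1 H
  atom 10: C, bond orders sum to 4 (valence 4) → 0 H
  atom 11: N, bond orders sum to 1 (valence 3) → 2 H
  atom 12: O, bond orders sum to 2 (valence 2) → 0 H
Totals → C:7, H:4, Cl:1, N:3, O:1.
In Hill order: C7H4ClN3O.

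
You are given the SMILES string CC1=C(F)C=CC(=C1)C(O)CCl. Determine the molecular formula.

C9H10ClFO

Walk through each heavy atom and fill implicit hydrogens from standard valence (C 4, N 3, O 2, S 2, halogen 1):
  atom 1: C, bond orders sum to 1 (valence 4) → 3 H
  atom 2: C, bond orders sum to 4 (valence 4) → 0 H
  atom 3: C, bond orders sum to 4 (valence 4) → 0 H
  atom 4: F (halogen, monovalent) → 0 H
  atom 5: C, bond orders sum to 3 (valence 4) → 1 H
  atom 6: C, bond orders sum to 3 (valence 4) → 1 H
  atom 7: C, bond orders sum to 4 (valence 4) → 0 H
  atom 8: C, bond orders sum to 3 (valence 4) → 1 H
  atom 9: C, bond orders sum to 3 (valence 4) → 1 H
  atom 10: O, bond orders sum to 1 (valence 2) → 1 H
  atom 11: C, bond orders sum to 2 (valence 4) → 2 H
  atom 12: Cl (halogen, monovalent) → 0 H
Totals → C:9, H:10, Cl:1, F:1, O:1.
In Hill order: C9H10ClFO.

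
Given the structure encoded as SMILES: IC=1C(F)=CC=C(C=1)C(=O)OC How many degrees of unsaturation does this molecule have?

5

Degree of unsaturation = (number of rings) + (number of π bonds).
Ring closures in the SMILES: 1.
π bonds: 4 double bonds (each 1 DoU) → 4 DoU from unsaturation.
Total DoU = 1 + 4 = 5.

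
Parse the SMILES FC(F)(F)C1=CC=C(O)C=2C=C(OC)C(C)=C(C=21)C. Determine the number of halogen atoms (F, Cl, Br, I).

Halogen atoms appear at heavy-atom positions 1, 3, 4 (3×F).
Other groups present: 1 ether, 1 hydroxyl.
Halogen count: 3.

3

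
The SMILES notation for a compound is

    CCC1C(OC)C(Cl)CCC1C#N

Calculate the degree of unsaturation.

3

Degree of unsaturation = (number of rings) + (number of π bonds).
Ring closures in the SMILES: 1.
π bonds: 1 triple bond (each 2 DoU) → 2 DoU from unsaturation.
Total DoU = 1 + 2 = 3.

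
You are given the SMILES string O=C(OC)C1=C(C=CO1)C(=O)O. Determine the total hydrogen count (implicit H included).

Walk through each heavy atom and fill implicit hydrogens from standard valence (C 4, N 3, O 2, S 2, halogen 1):
  atom 1: O, bond orders sum to 2 (valence 2) → 0 H
  atom 2: C, bond orders sum to 4 (valence 4) → 0 H
  atom 3: O, bond orders sum to 2 (valence 2) → 0 H
  atom 4: C, bond orders sum to 1 (valence 4) → 3 H
  atom 5: C, bond orders sum to 4 (valence 4) → 0 H
  atom 6: C, bond orders sum to 4 (valence 4) → 0 H
  atom 7: C, bond orders sum to 3 (valence 4) → 1 H
  atom 8: C, bond orders sum to 3 (valence 4) → 1 H
  atom 9: O, bond orders sum to 2 (valence 2) → 0 H
  atom 10: C, bond orders sum to 4 (valence 4) → 0 H
  atom 11: O, bond orders sum to 2 (valence 2) → 0 H
  atom 12: O, bond orders sum to 1 (valence 2) → 1 H
Total hydrogens: 6.

6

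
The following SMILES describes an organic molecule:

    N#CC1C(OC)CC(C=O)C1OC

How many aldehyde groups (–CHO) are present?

The aldehyde motif appears at heavy-atom position 9 in the SMILES.
Other groups present: 2 ether, 1 nitrile.
Aldehyde count: 1.

1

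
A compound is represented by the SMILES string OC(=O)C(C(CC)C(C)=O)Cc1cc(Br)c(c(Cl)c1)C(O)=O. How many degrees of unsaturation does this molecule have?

7

Molecular formula: C15H16BrClO5.
DoU = (2C + 2 + N − H − X) / 2, where X is the halogen count and O/S are ignored.
    = (2·15 + 2 + 0 − 16 − 2) / 2 = 14 / 2 = 7.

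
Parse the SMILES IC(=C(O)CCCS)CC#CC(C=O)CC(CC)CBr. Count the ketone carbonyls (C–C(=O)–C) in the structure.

Scan the SMILES for the ketone motif — none present.
Groups that are present: 1 aldehyde, 1 alkene, 1 alkyne, 1 hydroxyl, 1 thiol.

0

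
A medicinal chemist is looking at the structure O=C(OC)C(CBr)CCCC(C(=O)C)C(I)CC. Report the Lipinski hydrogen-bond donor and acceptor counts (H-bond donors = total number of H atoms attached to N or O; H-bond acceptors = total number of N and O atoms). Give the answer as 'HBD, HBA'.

Donors: find every N or O and count the H atoms it carries.
  atom 1 (O): bond orders sum to 2 → 0 H
  atom 3 (O): bond orders sum to 2 → 0 H
  atom 13 (O): bond orders sum to 2 → 0 H
Lipinski HBD = 0.
Acceptors: N atoms = 0, O atoms = 3 → HBA = 3.

0, 3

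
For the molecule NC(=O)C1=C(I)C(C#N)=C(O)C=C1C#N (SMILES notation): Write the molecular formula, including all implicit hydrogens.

Walk through each heavy atom and fill implicit hydrogens from standard valence (C 4, N 3, O 2, S 2, halogen 1):
  atom 1: N, bond orders sum to 1 (valence 3) → 2 H
  atom 2: C, bond orders sum to 4 (valence 4) → 0 H
  atom 3: O, bond orders sum to 2 (valence 2) → 0 H
  atom 4: C, bond orders sum to 4 (valence 4) → 0 H
  atom 5: C, bond orders sum to 4 (valence 4) → 0 H
  atom 6: I (halogen, monovalent) → 0 H
  atom 7: C, bond orders sum to 4 (valence 4) → 0 H
  atom 8: C, bond orders sum to 4 (valence 4) → 0 H
  atom 9: N, bond orders sum to 3 (valence 3) → 0 H
  atom 10: C, bond orders sum to 4 (valence 4) → 0 H
  atom 11: O, bond orders sum to 1 (valence 2) → 1 H
  atom 12: C, bond orders sum to 3 (valence 4) → 1 H
  atom 13: C, bond orders sum to 4 (valence 4) → 0 H
  atom 14: C, bond orders sum to 4 (valence 4) → 0 H
  atom 15: N, bond orders sum to 3 (valence 3) → 0 H
Totals → C:9, H:4, I:1, N:3, O:2.

C9H4IN3O2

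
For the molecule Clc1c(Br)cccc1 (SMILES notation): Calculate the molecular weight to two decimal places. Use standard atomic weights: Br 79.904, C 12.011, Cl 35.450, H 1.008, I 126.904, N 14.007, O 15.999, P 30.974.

First, the molecular formula is C6H4BrCl (counting implicit H from valence).
  Br: 1 × 79.904 = 79.904
  C: 6 × 12.011 = 72.066
  Cl: 1 × 35.450 = 35.450
  H: 4 × 1.008 = 4.032
Sum: 1×79.904 + 6×12.011 + 1×35.450 + 4×1.008 = 191.452 → 191.45 g/mol.

191.45 g/mol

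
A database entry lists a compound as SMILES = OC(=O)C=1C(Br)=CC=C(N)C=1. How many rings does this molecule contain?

1

In SMILES, each pair of matching ring-closure digits denotes one ring-closing bond; the number of such bonds equals the number of independent rings.
Ring-closure bonds here: 1.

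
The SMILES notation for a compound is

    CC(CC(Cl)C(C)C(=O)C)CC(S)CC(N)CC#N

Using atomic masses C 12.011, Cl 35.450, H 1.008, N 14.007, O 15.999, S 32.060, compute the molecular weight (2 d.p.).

304.88 g/mol

First, the molecular formula is C14H25ClN2OS (counting implicit H from valence).
  C: 14 × 12.011 = 168.154
  Cl: 1 × 35.450 = 35.450
  H: 25 × 1.008 = 25.200
  N: 2 × 14.007 = 28.014
  O: 1 × 15.999 = 15.999
  S: 1 × 32.060 = 32.060
Sum: 14×12.011 + 1×35.450 + 25×1.008 + 2×14.007 + 1×15.999 + 1×32.060 = 304.877 → 304.88 g/mol.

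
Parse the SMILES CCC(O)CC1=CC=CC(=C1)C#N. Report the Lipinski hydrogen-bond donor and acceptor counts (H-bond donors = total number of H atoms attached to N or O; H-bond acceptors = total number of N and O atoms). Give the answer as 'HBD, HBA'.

1, 2

Donors: find every N or O and count the H atoms it carries.
  atom 4 (O): bond orders sum to 1 → 1 H
  atom 13 (N): bond orders sum to 3 → 0 H
Lipinski HBD = 1.
Acceptors: N atoms = 1, O atoms = 1 → HBA = 2.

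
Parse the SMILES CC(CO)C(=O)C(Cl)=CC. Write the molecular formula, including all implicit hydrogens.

C7H11ClO2

Walk through each heavy atom and fill implicit hydrogens from standard valence (C 4, N 3, O 2, S 2, halogen 1):
  atom 1: C, bond orders sum to 1 (valence 4) → 3 H
  atom 2: C, bond orders sum to 3 (valence 4) → 1 H
  atom 3: C, bond orders sum to 2 (valence 4) → 2 H
  atom 4: O, bond orders sum to 1 (valence 2) → 1 H
  atom 5: C, bond orders sum to 4 (valence 4) → 0 H
  atom 6: O, bond orders sum to 2 (valence 2) → 0 H
  atom 7: C, bond orders sum to 4 (valence 4) → 0 H
  atom 8: Cl (halogen, monovalent) → 0 H
  atom 9: C, bond orders sum to 3 (valence 4) → 1 H
  atom 10: C, bond orders sum to 1 (valence 4) → 3 H
Totals → C:7, H:11, Cl:1, O:2.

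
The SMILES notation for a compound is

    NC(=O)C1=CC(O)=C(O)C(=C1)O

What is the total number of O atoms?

4

Scan the SMILES for O atoms (remember two-letter symbols like Cl and Br are single atoms).
Oxygen count: 4.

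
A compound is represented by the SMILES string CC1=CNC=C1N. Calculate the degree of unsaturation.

3

Degree of unsaturation = (number of rings) + (number of π bonds).
Ring closures in the SMILES: 1.
π bonds: 2 double bonds (each 1 DoU) → 2 DoU from unsaturation.
Total DoU = 1 + 2 = 3.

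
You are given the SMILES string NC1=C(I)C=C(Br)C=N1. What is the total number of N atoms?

Scan the SMILES for N atoms (remember two-letter symbols like Cl and Br are single atoms).
Nitrogen count: 2.

2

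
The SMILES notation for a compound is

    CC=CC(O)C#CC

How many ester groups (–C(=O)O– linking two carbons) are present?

0

Scan the SMILES for the ester motif — none present.
Groups that are present: 1 alkene, 1 alkyne, 1 hydroxyl.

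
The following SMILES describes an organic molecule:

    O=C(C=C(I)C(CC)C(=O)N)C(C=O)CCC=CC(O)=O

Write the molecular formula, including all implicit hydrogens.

C14H18INO5

Walk through each heavy atom and fill implicit hydrogens from standard valence (C 4, N 3, O 2, S 2, halogen 1):
  atom 1: O, bond orders sum to 2 (valence 2) → 0 H
  atom 2: C, bond orders sum to 4 (valence 4) → 0 H
  atom 3: C, bond orders sum to 3 (valence 4) → 1 H
  atom 4: C, bond orders sum to 4 (valence 4) → 0 H
  atom 5: I (halogen, monovalent) → 0 H
  atom 6: C, bond orders sum to 3 (valence 4) → 1 H
  atom 7: C, bond orders sum to 2 (valence 4) → 2 H
  atom 8: C, bond orders sum to 1 (valence 4) → 3 H
  atom 9: C, bond orders sum to 4 (valence 4) → 0 H
  atom 10: O, bond orders sum to 2 (valence 2) → 0 H
  atom 11: N, bond orders sum to 1 (valence 3) → 2 H
  atom 12: C, bond orders sum to 3 (valence 4) → 1 H
  atom 13: C, bond orders sum to 3 (valence 4) → 1 H
  atom 14: O, bond orders sum to 2 (valence 2) → 0 H
  atom 15: C, bond orders sum to 2 (valence 4) → 2 H
  atom 16: C, bond orders sum to 2 (valence 4) → 2 H
  atom 17: C, bond orders sum to 3 (valence 4) → 1 H
  atom 18: C, bond orders sum to 3 (valence 4) → 1 H
  atom 19: C, bond orders sum to 4 (valence 4) → 0 H
  atom 20: O, bond orders sum to 1 (valence 2) → 1 H
  atom 21: O, bond orders sum to 2 (valence 2) → 0 H
Totals → C:14, H:18, I:1, N:1, O:5.
In Hill order: C14H18INO5.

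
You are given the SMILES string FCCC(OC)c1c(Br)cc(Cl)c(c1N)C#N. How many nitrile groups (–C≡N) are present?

The nitrile motif appears at heavy-atom position 16 in the SMILES.
Other groups present: 1 ether, 1 primary amine.
Nitrile count: 1.

1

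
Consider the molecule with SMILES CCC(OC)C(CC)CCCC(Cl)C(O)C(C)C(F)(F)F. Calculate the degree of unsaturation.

Degree of unsaturation = (number of rings) + (number of π bonds).
Ring closures in the SMILES: 0.
π bonds: none → 0 DoU from unsaturation.
Total DoU = 0 + 0 = 0.

0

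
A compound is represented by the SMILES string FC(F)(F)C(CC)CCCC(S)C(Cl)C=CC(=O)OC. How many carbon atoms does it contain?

Count every carbon token in the SMILES (each C, including those in ring-closure positions and inside branches).
Carbon count: 13.

13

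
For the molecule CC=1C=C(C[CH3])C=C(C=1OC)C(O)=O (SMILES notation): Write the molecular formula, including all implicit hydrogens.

C11H14O3

Walk through each heavy atom and fill implicit hydrogens from standard valence (C 4, N 3, O 2, S 2, halogen 1):
  atom 1: C, bond orders sum to 1 (valence 4) → 3 H
  atom 2: C, bond orders sum to 4 (valence 4) → 0 H
  atom 3: C, bond orders sum to 3 (valence 4) → 1 H
  atom 4: C, bond orders sum to 4 (valence 4) → 0 H
  atom 5: C, bond orders sum to 2 (valence 4) → 2 H
  atom 6: C with explicit H count 3
  atom 7: C, bond orders sum to 3 (valence 4) → 1 H
  atom 8: C, bond orders sum to 4 (valence 4) → 0 H
  atom 9: C, bond orders sum to 4 (valence 4) → 0 H
  atom 10: O, bond orders sum to 2 (valence 2) → 0 H
  atom 11: C, bond orders sum to 1 (valence 4) → 3 H
  atom 12: C, bond orders sum to 4 (valence 4) → 0 H
  atom 13: O, bond orders sum to 1 (valence 2) → 1 H
  atom 14: O, bond orders sum to 2 (valence 2) → 0 H
Totals → C:11, H:14, O:3.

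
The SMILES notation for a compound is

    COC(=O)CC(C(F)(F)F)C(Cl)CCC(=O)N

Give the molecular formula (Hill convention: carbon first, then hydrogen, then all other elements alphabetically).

Walk through each heavy atom and fill implicit hydrogens from standard valence (C 4, N 3, O 2, S 2, halogen 1):
  atom 1: C, bond orders sum to 1 (valence 4) → 3 H
  atom 2: O, bond orders sum to 2 (valence 2) → 0 H
  atom 3: C, bond orders sum to 4 (valence 4) → 0 H
  atom 4: O, bond orders sum to 2 (valence 2) → 0 H
  atom 5: C, bond orders sum to 2 (valence 4) → 2 H
  atom 6: C, bond orders sum to 3 (valence 4) → 1 H
  atom 7: C, bond orders sum to 4 (valence 4) → 0 H
  atom 8: F (halogen, monovalent) → 0 H
  atom 9: F (halogen, monovalent) → 0 H
  atom 10: F (halogen, monovalent) → 0 H
  atom 11: C, bond orders sum to 3 (valence 4) → 1 H
  atom 12: Cl (halogen, monovalent) → 0 H
  atom 13: C, bond orders sum to 2 (valence 4) → 2 H
  atom 14: C, bond orders sum to 2 (valence 4) → 2 H
  atom 15: C, bond orders sum to 4 (valence 4) → 0 H
  atom 16: O, bond orders sum to 2 (valence 2) → 0 H
  atom 17: N, bond orders sum to 1 (valence 3) → 2 H
Totals → C:9, H:13, Cl:1, F:3, N:1, O:3.

C9H13ClF3NO3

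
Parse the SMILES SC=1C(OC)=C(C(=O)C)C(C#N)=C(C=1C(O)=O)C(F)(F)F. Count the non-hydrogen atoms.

21

Every atom symbol written in the SMILES (organic subset) is one heavy atom; implicit H are not written.
Heavy atoms by element → C:12, F:3, N:1, O:4, S:1.
Total: 21.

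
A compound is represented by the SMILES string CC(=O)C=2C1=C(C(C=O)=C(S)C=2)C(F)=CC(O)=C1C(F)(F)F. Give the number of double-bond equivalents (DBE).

9

Molecular formula: C14H8F4O3S.
DoU = (2C + 2 + N − H − X) / 2, where X is the halogen count and O/S are ignored.
    = (2·14 + 2 + 0 − 8 − 4) / 2 = 18 / 2 = 9.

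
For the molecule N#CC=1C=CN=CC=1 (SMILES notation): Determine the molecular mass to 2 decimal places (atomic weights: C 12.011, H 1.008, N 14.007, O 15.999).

104.11 g/mol

First, the molecular formula is C6H4N2 (counting implicit H from valence).
  C: 6 × 12.011 = 72.066
  H: 4 × 1.008 = 4.032
  N: 2 × 14.007 = 28.014
Sum: 6×12.011 + 4×1.008 + 2×14.007 = 104.112 → 104.11 g/mol.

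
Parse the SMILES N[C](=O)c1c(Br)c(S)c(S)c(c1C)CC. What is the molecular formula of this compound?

C10H12BrNOS2

Walk through each heavy atom and fill implicit hydrogens from standard valence (C 4, N 3, O 2, S 2, halogen 1); for lowercase aromatic atoms, an aromatic c carries 1 H when it has two neighbours and 0 H with three, and aromatic n carries 0 H:
  atom 1: N, bond orders sum to 1 (valence 3) → 2 H
  atom 2: C with explicit H count 0
  atom 3: O, bond orders sum to 2 (valence 2) → 0 H
  atom 4: aromatic c, 3 neighbours → 0 H
  atom 5: aromatic c, 3 neighbours → 0 H
  atom 6: Br (halogen, monovalent) → 0 H
  atom 7: aromatic c, 3 neighbours → 0 H
  atom 8: S, bond orders sum to 1 (valence 2) → 1 H
  atom 9: aromatic c, 3 neighbours → 0 H
  atom 10: S, bond orders sum to 1 (valence 2) → 1 H
  atom 11: aromatic c, 3 neighbours → 0 H
  atom 12: aromatic c, 3 neighbours → 0 H
  atom 13: C, bond orders sum to 1 (valence 4) → 3 H
  atom 14: C, bond orders sum to 2 (valence 4) → 2 H
  atom 15: C, bond orders sum to 1 (valence 4) → 3 H
Totals → C:10, H:12, Br:1, N:1, O:1, S:2.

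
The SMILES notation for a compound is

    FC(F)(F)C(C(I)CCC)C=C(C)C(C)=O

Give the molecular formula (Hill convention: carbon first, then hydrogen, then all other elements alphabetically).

Walk through each heavy atom and fill implicit hydrogens from standard valence (C 4, N 3, O 2, S 2, halogen 1):
  atom 1: F (halogen, monovalent) → 0 H
  atom 2: C, bond orders sum to 4 (valence 4) → 0 H
  atom 3: F (halogen, monovalent) → 0 H
  atom 4: F (halogen, monovalent) → 0 H
  atom 5: C, bond orders sum to 3 (valence 4) → 1 H
  atom 6: C, bond orders sum to 3 (valence 4) → 1 H
  atom 7: I (halogen, monovalent) → 0 H
  atom 8: C, bond orders sum to 2 (valence 4) → 2 H
  atom 9: C, bond orders sum to 2 (valence 4) → 2 H
  atom 10: C, bond orders sum to 1 (valence 4) → 3 H
  atom 11: C, bond orders sum to 3 (valence 4) → 1 H
  atom 12: C, bond orders sum to 4 (valence 4) → 0 H
  atom 13: C, bond orders sum to 1 (valence 4) → 3 H
  atom 14: C, bond orders sum to 4 (valence 4) → 0 H
  atom 15: C, bond orders sum to 1 (valence 4) → 3 H
  atom 16: O, bond orders sum to 2 (valence 2) → 0 H
Totals → C:11, H:16, F:3, I:1, O:1.

C11H16F3IO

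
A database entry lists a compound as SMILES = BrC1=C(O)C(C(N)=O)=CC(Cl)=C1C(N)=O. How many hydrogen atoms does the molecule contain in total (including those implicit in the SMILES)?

6

Walk through each heavy atom and fill implicit hydrogens from standard valence (C 4, N 3, O 2, S 2, halogen 1):
  atom 1: Br (halogen, monovalent) → 0 H
  atom 2: C, bond orders sum to 4 (valence 4) → 0 H
  atom 3: C, bond orders sum to 4 (valence 4) → 0 H
  atom 4: O, bond orders sum to 1 (valence 2) → 1 H
  atom 5: C, bond orders sum to 4 (valence 4) → 0 H
  atom 6: C, bond orders sum to 4 (valence 4) → 0 H
  atom 7: N, bond orders sum to 1 (valence 3) → 2 H
  atom 8: O, bond orders sum to 2 (valence 2) → 0 H
  atom 9: C, bond orders sum to 3 (valence 4) → 1 H
  atom 10: C, bond orders sum to 4 (valence 4) → 0 H
  atom 11: Cl (halogen, monovalent) → 0 H
  atom 12: C, bond orders sum to 4 (valence 4) → 0 H
  atom 13: C, bond orders sum to 4 (valence 4) → 0 H
  atom 14: N, bond orders sum to 1 (valence 3) → 2 H
  atom 15: O, bond orders sum to 2 (valence 2) → 0 H
Total hydrogens: 6.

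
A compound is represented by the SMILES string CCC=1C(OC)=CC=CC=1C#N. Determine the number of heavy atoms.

12

Every atom symbol written in the SMILES (organic subset) is one heavy atom; implicit H are not written.
Heavy atoms by element → C:10, N:1, O:1.
Total: 12.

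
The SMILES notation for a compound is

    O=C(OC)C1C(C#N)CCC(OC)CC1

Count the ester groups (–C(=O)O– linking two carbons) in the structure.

1

The ester motif appears at heavy-atom position 2 in the SMILES.
Other groups present: 1 ether, 1 nitrile.
Ester count: 1.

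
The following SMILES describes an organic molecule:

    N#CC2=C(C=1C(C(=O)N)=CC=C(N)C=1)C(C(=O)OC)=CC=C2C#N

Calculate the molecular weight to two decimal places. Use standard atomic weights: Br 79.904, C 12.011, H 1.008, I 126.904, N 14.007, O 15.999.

First, the molecular formula is C17H12N4O3 (counting implicit H from valence).
  C: 17 × 12.011 = 204.187
  H: 12 × 1.008 = 12.096
  N: 4 × 14.007 = 56.028
  O: 3 × 15.999 = 47.997
Sum: 17×12.011 + 12×1.008 + 4×14.007 + 3×15.999 = 320.308 → 320.31 g/mol.

320.31 g/mol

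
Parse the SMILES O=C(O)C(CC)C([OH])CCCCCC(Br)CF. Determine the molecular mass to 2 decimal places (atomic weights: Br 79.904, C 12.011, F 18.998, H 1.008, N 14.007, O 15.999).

313.21 g/mol

First, the molecular formula is C12H22BrFO3 (counting implicit H from valence).
  Br: 1 × 79.904 = 79.904
  C: 12 × 12.011 = 144.132
  F: 1 × 18.998 = 18.998
  H: 22 × 1.008 = 22.176
  O: 3 × 15.999 = 47.997
Sum: 1×79.904 + 12×12.011 + 1×18.998 + 22×1.008 + 3×15.999 = 313.207 → 313.21 g/mol.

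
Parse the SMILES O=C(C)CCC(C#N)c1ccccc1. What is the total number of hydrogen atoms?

Walk through each heavy atom and fill implicit hydrogens from standard valence (C 4, N 3, O 2, S 2, halogen 1); for lowercase aromatic atoms, an aromatic c carries 1 H when it has two neighbours and 0 H with three, and aromatic n carries 0 H:
  atom 1: O, bond orders sum to 2 (valence 2) → 0 H
  atom 2: C, bond orders sum to 4 (valence 4) → 0 H
  atom 3: C, bond orders sum to 1 (valence 4) → 3 H
  atom 4: C, bond orders sum to 2 (valence 4) → 2 H
  atom 5: C, bond orders sum to 2 (valence 4) → 2 H
  atom 6: C, bond orders sum to 3 (valence 4) → 1 H
  atom 7: C, bond orders sum to 4 (valence 4) → 0 H
  atom 8: N, bond orders sum to 3 (valence 3) → 0 H
  atom 9: aromatic c, 3 neighbours → 0 H
  atom 10: aromatic c, 2 neighbours → 1 H
  atom 11: aromatic c, 2 neighbours → 1 H
  atom 12: aromatic c, 2 neighbours → 1 H
  atom 13: aromatic c, 2 neighbours → 1 H
  atom 14: aromatic c, 2 neighbours → 1 H
Total hydrogens: 13.

13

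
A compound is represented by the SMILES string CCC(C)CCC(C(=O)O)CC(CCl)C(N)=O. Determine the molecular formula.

Walk through each heavy atom and fill implicit hydrogens from standard valence (C 4, N 3, O 2, S 2, halogen 1):
  atom 1: C, bond orders sum to 1 (valence 4) → 3 H
  atom 2: C, bond orders sum to 2 (valence 4) → 2 H
  atom 3: C, bond orders sum to 3 (valence 4) → 1 H
  atom 4: C, bond orders sum to 1 (valence 4) → 3 H
  atom 5: C, bond orders sum to 2 (valence 4) → 2 H
  atom 6: C, bond orders sum to 2 (valence 4) → 2 H
  atom 7: C, bond orders sum to 3 (valence 4) → 1 H
  atom 8: C, bond orders sum to 4 (valence 4) → 0 H
  atom 9: O, bond orders sum to 2 (valence 2) → 0 H
  atom 10: O, bond orders sum to 1 (valence 2) → 1 H
  atom 11: C, bond orders sum to 2 (valence 4) → 2 H
  atom 12: C, bond orders sum to 3 (valence 4) → 1 H
  atom 13: C, bond orders sum to 2 (valence 4) → 2 H
  atom 14: Cl (halogen, monovalent) → 0 H
  atom 15: C, bond orders sum to 4 (valence 4) → 0 H
  atom 16: N, bond orders sum to 1 (valence 3) → 2 H
  atom 17: O, bond orders sum to 2 (valence 2) → 0 H
Totals → C:12, H:22, Cl:1, N:1, O:3.
In Hill order: C12H22ClNO3.

C12H22ClNO3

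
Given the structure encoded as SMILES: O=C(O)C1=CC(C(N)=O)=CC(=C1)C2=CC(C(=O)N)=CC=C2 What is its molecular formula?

Walk through each heavy atom and fill implicit hydrogens from standard valence (C 4, N 3, O 2, S 2, halogen 1):
  atom 1: O, bond orders sum to 2 (valence 2) → 0 H
  atom 2: C, bond orders sum to 4 (valence 4) → 0 H
  atom 3: O, bond orders sum to 1 (valence 2) → 1 H
  atom 4: C, bond orders sum to 4 (valence 4) → 0 H
  atom 5: C, bond orders sum to 3 (valence 4) → 1 H
  atom 6: C, bond orders sum to 4 (valence 4) → 0 H
  atom 7: C, bond orders sum to 4 (valence 4) → 0 H
  atom 8: N, bond orders sum to 1 (valence 3) → 2 H
  atom 9: O, bond orders sum to 2 (valence 2) → 0 H
  atom 10: C, bond orders sum to 3 (valence 4) → 1 H
  atom 11: C, bond orders sum to 4 (valence 4) → 0 H
  atom 12: C, bond orders sum to 3 (valence 4) → 1 H
  atom 13: C, bond orders sum to 4 (valence 4) → 0 H
  atom 14: C, bond orders sum to 3 (valence 4) → 1 H
  atom 15: C, bond orders sum to 4 (valence 4) → 0 H
  atom 16: C, bond orders sum to 4 (valence 4) → 0 H
  atom 17: O, bond orders sum to 2 (valence 2) → 0 H
  atom 18: N, bond orders sum to 1 (valence 3) → 2 H
  atom 19: C, bond orders sum to 3 (valence 4) → 1 H
  atom 20: C, bond orders sum to 3 (valence 4) → 1 H
  atom 21: C, bond orders sum to 3 (valence 4) → 1 H
Totals → C:15, H:12, N:2, O:4.

C15H12N2O4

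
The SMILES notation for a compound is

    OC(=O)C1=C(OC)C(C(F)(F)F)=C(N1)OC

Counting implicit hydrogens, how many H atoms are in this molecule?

Walk through each heavy atom and fill implicit hydrogens from standard valence (C 4, N 3, O 2, S 2, halogen 1):
  atom 1: O, bond orders sum to 1 (valence 2) → 1 H
  atom 2: C, bond orders sum to 4 (valence 4) → 0 H
  atom 3: O, bond orders sum to 2 (valence 2) → 0 H
  atom 4: C, bond orders sum to 4 (valence 4) → 0 H
  atom 5: C, bond orders sum to 4 (valence 4) → 0 H
  atom 6: O, bond orders sum to 2 (valence 2) → 0 H
  atom 7: C, bond orders sum to 1 (valence 4) → 3 H
  atom 8: C, bond orders sum to 4 (valence 4) → 0 H
  atom 9: C, bond orders sum to 4 (valence 4) → 0 H
  atom 10: F (halogen, monovalent) → 0 H
  atom 11: F (halogen, monovalent) → 0 H
  atom 12: F (halogen, monovalent) → 0 H
  atom 13: C, bond orders sum to 4 (valence 4) → 0 H
  atom 14: N, bond orders sum to 2 (valence 3) → 1 H
  atom 15: O, bond orders sum to 2 (valence 2) → 0 H
  atom 16: C, bond orders sum to 1 (valence 4) → 3 H
Total hydrogens: 8.

8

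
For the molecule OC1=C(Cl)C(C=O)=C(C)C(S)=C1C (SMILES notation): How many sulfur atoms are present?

1

Scan the SMILES for S atoms (remember two-letter symbols like Cl and Br are single atoms).
Sulfur count: 1.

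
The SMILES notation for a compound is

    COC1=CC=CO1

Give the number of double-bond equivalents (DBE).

Degree of unsaturation = (number of rings) + (number of π bonds).
Ring closures in the SMILES: 1.
π bonds: 2 double bonds (each 1 DoU) → 2 DoU from unsaturation.
Total DoU = 1 + 2 = 3.

3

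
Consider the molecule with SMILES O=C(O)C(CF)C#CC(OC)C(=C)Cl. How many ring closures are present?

In SMILES, each pair of matching ring-closure digits denotes one ring-closing bond; the number of such bonds equals the number of independent rings.
Ring-closure bonds here: 0.

0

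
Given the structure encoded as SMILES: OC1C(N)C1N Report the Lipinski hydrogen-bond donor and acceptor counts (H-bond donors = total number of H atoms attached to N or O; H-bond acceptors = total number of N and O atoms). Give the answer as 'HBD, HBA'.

5, 3

Donors: find every N or O and count the H atoms it carries.
  atom 1 (O): bond orders sum to 1 → 1 H
  atom 4 (N): bond orders sum to 1 → 2 H
  atom 6 (N): bond orders sum to 1 → 2 H
Lipinski HBD = 5.
Acceptors: N atoms = 2, O atoms = 1 → HBA = 3.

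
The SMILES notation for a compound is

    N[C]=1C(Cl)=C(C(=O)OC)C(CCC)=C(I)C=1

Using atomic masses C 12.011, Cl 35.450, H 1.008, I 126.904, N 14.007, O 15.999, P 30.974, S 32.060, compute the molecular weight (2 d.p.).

353.58 g/mol

First, the molecular formula is C11H13ClINO2 (counting implicit H from valence).
  C: 11 × 12.011 = 132.121
  Cl: 1 × 35.450 = 35.450
  H: 13 × 1.008 = 13.104
  I: 1 × 126.904 = 126.904
  N: 1 × 14.007 = 14.007
  O: 2 × 15.999 = 31.998
Sum: 11×12.011 + 1×35.450 + 13×1.008 + 1×126.904 + 1×14.007 + 2×15.999 = 353.584 → 353.58 g/mol.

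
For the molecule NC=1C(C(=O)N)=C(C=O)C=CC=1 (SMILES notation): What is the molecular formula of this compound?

Walk through each heavy atom and fill implicit hydrogens from standard valence (C 4, N 3, O 2, S 2, halogen 1):
  atom 1: N, bond orders sum to 1 (valence 3) → 2 H
  atom 2: C, bond orders sum to 4 (valence 4) → 0 H
  atom 3: C, bond orders sum to 4 (valence 4) → 0 H
  atom 4: C, bond orders sum to 4 (valence 4) → 0 H
  atom 5: O, bond orders sum to 2 (valence 2) → 0 H
  atom 6: N, bond orders sum to 1 (valence 3) → 2 H
  atom 7: C, bond orders sum to 4 (valence 4) → 0 H
  atom 8: C, bond orders sum to 3 (valence 4) → 1 H
  atom 9: O, bond orders sum to 2 (valence 2) → 0 H
  atom 10: C, bond orders sum to 3 (valence 4) → 1 H
  atom 11: C, bond orders sum to 3 (valence 4) → 1 H
  atom 12: C, bond orders sum to 3 (valence 4) → 1 H
Totals → C:8, H:8, N:2, O:2.

C8H8N2O2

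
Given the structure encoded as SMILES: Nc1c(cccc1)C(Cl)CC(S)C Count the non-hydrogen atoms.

Every atom symbol written in the SMILES (organic subset) is one heavy atom; implicit H are not written.
Heavy atoms by element → C:10, Cl:1, N:1, S:1.
Total: 13.

13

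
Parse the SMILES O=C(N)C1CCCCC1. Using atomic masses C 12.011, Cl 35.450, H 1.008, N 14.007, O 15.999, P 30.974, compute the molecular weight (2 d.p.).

127.19 g/mol

First, the molecular formula is C7H13NO (counting implicit H from valence).
  C: 7 × 12.011 = 84.077
  H: 13 × 1.008 = 13.104
  N: 1 × 14.007 = 14.007
  O: 1 × 15.999 = 15.999
Sum: 7×12.011 + 13×1.008 + 1×14.007 + 1×15.999 = 127.187 → 127.19 g/mol.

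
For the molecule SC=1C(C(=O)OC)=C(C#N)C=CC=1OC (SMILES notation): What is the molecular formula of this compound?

C10H9NO3S

Walk through each heavy atom and fill implicit hydrogens from standard valence (C 4, N 3, O 2, S 2, halogen 1):
  atom 1: S, bond orders sum to 1 (valence 2) → 1 H
  atom 2: C, bond orders sum to 4 (valence 4) → 0 H
  atom 3: C, bond orders sum to 4 (valence 4) → 0 H
  atom 4: C, bond orders sum to 4 (valence 4) → 0 H
  atom 5: O, bond orders sum to 2 (valence 2) → 0 H
  atom 6: O, bond orders sum to 2 (valence 2) → 0 H
  atom 7: C, bond orders sum to 1 (valence 4) → 3 H
  atom 8: C, bond orders sum to 4 (valence 4) → 0 H
  atom 9: C, bond orders sum to 4 (valence 4) → 0 H
  atom 10: N, bond orders sum to 3 (valence 3) → 0 H
  atom 11: C, bond orders sum to 3 (valence 4) → 1 H
  atom 12: C, bond orders sum to 3 (valence 4) → 1 H
  atom 13: C, bond orders sum to 4 (valence 4) → 0 H
  atom 14: O, bond orders sum to 2 (valence 2) → 0 H
  atom 15: C, bond orders sum to 1 (valence 4) → 3 H
Totals → C:10, H:9, N:1, O:3, S:1.
In Hill order: C10H9NO3S.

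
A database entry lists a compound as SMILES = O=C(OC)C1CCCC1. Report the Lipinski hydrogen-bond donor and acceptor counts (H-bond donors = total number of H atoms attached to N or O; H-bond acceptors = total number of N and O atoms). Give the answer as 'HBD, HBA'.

Donors: find every N or O and count the H atoms it carries.
  atom 1 (O): bond orders sum to 2 → 0 H
  atom 3 (O): bond orders sum to 2 → 0 H
Lipinski HBD = 0.
Acceptors: N atoms = 0, O atoms = 2 → HBA = 2.

0, 2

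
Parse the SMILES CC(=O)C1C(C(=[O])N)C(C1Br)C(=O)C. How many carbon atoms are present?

Count every carbon token in the SMILES (each C, including those in ring-closure positions and inside branches).
Carbon count: 9.

9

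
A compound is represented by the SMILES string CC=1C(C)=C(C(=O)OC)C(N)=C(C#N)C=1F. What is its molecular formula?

Walk through each heavy atom and fill implicit hydrogens from standard valence (C 4, N 3, O 2, S 2, halogen 1):
  atom 1: C, bond orders sum to 1 (valence 4) → 3 H
  atom 2: C, bond orders sum to 4 (valence 4) → 0 H
  atom 3: C, bond orders sum to 4 (valence 4) → 0 H
  atom 4: C, bond orders sum to 1 (valence 4) → 3 H
  atom 5: C, bond orders sum to 4 (valence 4) → 0 H
  atom 6: C, bond orders sum to 4 (valence 4) → 0 H
  atom 7: O, bond orders sum to 2 (valence 2) → 0 H
  atom 8: O, bond orders sum to 2 (valence 2) → 0 H
  atom 9: C, bond orders sum to 1 (valence 4) → 3 H
  atom 10: C, bond orders sum to 4 (valence 4) → 0 H
  atom 11: N, bond orders sum to 1 (valence 3) → 2 H
  atom 12: C, bond orders sum to 4 (valence 4) → 0 H
  atom 13: C, bond orders sum to 4 (valence 4) → 0 H
  atom 14: N, bond orders sum to 3 (valence 3) → 0 H
  atom 15: C, bond orders sum to 4 (valence 4) → 0 H
  atom 16: F (halogen, monovalent) → 0 H
Totals → C:11, H:11, F:1, N:2, O:2.
In Hill order: C11H11FN2O2.

C11H11FN2O2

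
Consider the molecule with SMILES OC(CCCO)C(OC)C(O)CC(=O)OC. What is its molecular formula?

C10H20O6

Walk through each heavy atom and fill implicit hydrogens from standard valence (C 4, N 3, O 2, S 2, halogen 1):
  atom 1: O, bond orders sum to 1 (valence 2) → 1 H
  atom 2: C, bond orders sum to 3 (valence 4) → 1 H
  atom 3: C, bond orders sum to 2 (valence 4) → 2 H
  atom 4: C, bond orders sum to 2 (valence 4) → 2 H
  atom 5: C, bond orders sum to 2 (valence 4) → 2 H
  atom 6: O, bond orders sum to 1 (valence 2) → 1 H
  atom 7: C, bond orders sum to 3 (valence 4) → 1 H
  atom 8: O, bond orders sum to 2 (valence 2) → 0 H
  atom 9: C, bond orders sum to 1 (valence 4) → 3 H
  atom 10: C, bond orders sum to 3 (valence 4) → 1 H
  atom 11: O, bond orders sum to 1 (valence 2) → 1 H
  atom 12: C, bond orders sum to 2 (valence 4) → 2 H
  atom 13: C, bond orders sum to 4 (valence 4) → 0 H
  atom 14: O, bond orders sum to 2 (valence 2) → 0 H
  atom 15: O, bond orders sum to 2 (valence 2) → 0 H
  atom 16: C, bond orders sum to 1 (valence 4) → 3 H
Totals → C:10, H:20, O:6.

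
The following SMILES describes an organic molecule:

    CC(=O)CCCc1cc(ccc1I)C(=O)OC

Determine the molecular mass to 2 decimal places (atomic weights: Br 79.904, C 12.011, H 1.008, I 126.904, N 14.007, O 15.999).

346.16 g/mol

First, the molecular formula is C13H15IO3 (counting implicit H from valence).
  C: 13 × 12.011 = 156.143
  H: 15 × 1.008 = 15.120
  I: 1 × 126.904 = 126.904
  O: 3 × 15.999 = 47.997
Sum: 13×12.011 + 15×1.008 + 1×126.904 + 3×15.999 = 346.164 → 346.16 g/mol.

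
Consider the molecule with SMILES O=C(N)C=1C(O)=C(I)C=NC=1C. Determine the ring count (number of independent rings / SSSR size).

1

In SMILES, each pair of matching ring-closure digits denotes one ring-closing bond; the number of such bonds equals the number of independent rings.
Ring-closure bonds here: 1.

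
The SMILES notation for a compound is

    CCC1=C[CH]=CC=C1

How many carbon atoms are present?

Count every carbon token in the SMILES (each C, including those in ring-closure positions and inside branches).
Carbon count: 8.

8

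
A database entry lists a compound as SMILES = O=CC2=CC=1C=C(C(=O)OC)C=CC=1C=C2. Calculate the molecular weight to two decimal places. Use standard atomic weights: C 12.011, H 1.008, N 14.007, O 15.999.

214.22 g/mol

First, the molecular formula is C13H10O3 (counting implicit H from valence).
  C: 13 × 12.011 = 156.143
  H: 10 × 1.008 = 10.080
  O: 3 × 15.999 = 47.997
Sum: 13×12.011 + 10×1.008 + 3×15.999 = 214.220 → 214.22 g/mol.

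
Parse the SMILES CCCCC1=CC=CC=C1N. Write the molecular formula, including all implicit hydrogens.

Walk through each heavy atom and fill implicit hydrogens from standard valence (C 4, N 3, O 2, S 2, halogen 1):
  atom 1: C, bond orders sum to 1 (valence 4) → 3 H
  atom 2: C, bond orders sum to 2 (valence 4) → 2 H
  atom 3: C, bond orders sum to 2 (valence 4) → 2 H
  atom 4: C, bond orders sum to 2 (valence 4) → 2 H
  atom 5: C, bond orders sum to 4 (valence 4) → 0 H
  atom 6: C, bond orders sum to 3 (valence 4) → 1 H
  atom 7: C, bond orders sum to 3 (valence 4) → 1 H
  atom 8: C, bond orders sum to 3 (valence 4) → 1 H
  atom 9: C, bond orders sum to 3 (valence 4) → 1 H
  atom 10: C, bond orders sum to 4 (valence 4) → 0 H
  atom 11: N, bond orders sum to 1 (valence 3) → 2 H
Totals → C:10, H:15, N:1.

C10H15N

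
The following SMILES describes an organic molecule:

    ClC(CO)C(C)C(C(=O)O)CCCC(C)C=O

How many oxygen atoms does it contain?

4

Scan the SMILES for O atoms (remember two-letter symbols like Cl and Br are single atoms).
Oxygen count: 4.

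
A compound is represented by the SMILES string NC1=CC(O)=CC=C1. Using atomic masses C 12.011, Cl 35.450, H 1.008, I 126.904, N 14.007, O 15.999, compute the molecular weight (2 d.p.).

109.13 g/mol

First, the molecular formula is C6H7NO (counting implicit H from valence).
  C: 6 × 12.011 = 72.066
  H: 7 × 1.008 = 7.056
  N: 1 × 14.007 = 14.007
  O: 1 × 15.999 = 15.999
Sum: 6×12.011 + 7×1.008 + 1×14.007 + 1×15.999 = 109.128 → 109.13 g/mol.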